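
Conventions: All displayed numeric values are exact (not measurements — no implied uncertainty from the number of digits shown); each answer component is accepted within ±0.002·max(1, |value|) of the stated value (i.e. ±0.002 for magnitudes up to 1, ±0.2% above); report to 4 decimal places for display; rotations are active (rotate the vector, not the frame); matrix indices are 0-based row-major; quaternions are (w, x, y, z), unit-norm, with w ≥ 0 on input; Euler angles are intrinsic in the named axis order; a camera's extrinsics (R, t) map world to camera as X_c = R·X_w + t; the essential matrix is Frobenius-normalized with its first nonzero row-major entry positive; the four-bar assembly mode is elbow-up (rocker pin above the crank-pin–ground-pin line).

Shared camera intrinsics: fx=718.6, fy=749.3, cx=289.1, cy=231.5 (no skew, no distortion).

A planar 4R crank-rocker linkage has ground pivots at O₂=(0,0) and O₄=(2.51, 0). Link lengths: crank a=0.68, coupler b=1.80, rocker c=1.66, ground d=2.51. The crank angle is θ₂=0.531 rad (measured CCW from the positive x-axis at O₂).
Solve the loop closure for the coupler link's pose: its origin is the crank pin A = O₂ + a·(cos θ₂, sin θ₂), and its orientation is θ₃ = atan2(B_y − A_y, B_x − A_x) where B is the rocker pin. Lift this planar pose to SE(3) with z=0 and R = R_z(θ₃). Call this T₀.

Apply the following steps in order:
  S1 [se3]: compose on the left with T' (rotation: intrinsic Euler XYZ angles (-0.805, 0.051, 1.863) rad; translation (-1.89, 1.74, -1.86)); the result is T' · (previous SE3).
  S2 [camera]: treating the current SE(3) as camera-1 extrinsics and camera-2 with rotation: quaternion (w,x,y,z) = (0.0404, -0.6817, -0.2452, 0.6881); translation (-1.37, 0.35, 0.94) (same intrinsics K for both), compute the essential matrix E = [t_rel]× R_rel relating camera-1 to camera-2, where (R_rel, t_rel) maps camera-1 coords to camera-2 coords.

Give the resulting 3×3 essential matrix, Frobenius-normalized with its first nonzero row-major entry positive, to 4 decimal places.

matrix = [0.4180 0.2065 -0.5128; -0.0582 0.5416 0.2695; 0.0635 0.3800 0.0432]

source (fourbar_fk): coupler pose = R=[0.7415 -0.6709 0.0000; 0.6709 0.7415 0.0000; 0.0000 0.0000 1.0000], t=(0.5864, 0.3443, 0.0000)
after S1 (compose_se3): R=[-0.8550 -0.5161 0.0510; 0.3897 -0.5744 0.7199; -0.3423 0.6354 0.6922], t=(-2.3880, 2.0788, -2.1756)
after S2 (essential): [0.4180 0.2065 -0.5128; -0.0582 0.5416 0.2695; 0.0635 0.3800 0.0432]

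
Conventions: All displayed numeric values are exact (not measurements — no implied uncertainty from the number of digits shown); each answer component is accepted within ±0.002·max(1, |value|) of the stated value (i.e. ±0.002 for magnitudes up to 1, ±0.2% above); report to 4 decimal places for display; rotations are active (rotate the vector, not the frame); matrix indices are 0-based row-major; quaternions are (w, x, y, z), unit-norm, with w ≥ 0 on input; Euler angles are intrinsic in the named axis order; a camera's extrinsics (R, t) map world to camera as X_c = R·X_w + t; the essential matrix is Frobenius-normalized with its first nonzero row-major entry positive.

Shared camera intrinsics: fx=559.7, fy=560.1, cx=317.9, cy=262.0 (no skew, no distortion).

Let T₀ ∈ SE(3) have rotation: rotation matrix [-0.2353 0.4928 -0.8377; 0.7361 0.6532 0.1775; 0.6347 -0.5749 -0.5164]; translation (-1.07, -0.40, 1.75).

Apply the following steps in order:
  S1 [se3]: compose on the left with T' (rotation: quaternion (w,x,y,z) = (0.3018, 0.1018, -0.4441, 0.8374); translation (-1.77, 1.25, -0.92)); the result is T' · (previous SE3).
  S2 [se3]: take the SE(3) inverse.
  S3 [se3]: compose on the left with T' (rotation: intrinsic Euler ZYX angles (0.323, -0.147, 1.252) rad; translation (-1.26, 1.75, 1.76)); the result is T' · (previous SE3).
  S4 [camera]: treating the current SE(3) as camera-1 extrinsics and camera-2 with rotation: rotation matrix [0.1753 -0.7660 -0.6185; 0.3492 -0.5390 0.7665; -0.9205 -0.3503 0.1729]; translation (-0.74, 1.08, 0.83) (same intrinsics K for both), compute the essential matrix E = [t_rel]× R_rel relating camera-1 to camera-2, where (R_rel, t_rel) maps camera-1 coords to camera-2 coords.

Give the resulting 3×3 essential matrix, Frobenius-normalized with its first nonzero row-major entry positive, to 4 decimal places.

after S1 (compose_se3): R=[-0.3130 -0.7260 0.6124; -0.9204 0.3910 -0.0070; -0.2343 -0.5658 -0.7905], t=(-0.8495, -0.4341, -0.0930)
after S2 (invert_se3): R=[-0.3130 -0.9204 -0.2343; -0.7260 0.3910 -0.5658; 0.6124 -0.0070 -0.7905], t=(-0.6872, -0.4996, 0.4437)
after S3 (compose_se3): R=[0.0322 -0.9556 -0.2928; -0.8424 -0.1836 0.5067; -0.5379 0.2303 -0.8109], t=(-1.6746, 1.0018, 1.3276)
after S4 (essential): [0.1748 0.6283 0.1764; -0.0618 -0.1905 -0.0594; -0.5576 0.2567 -0.3508]

matrix = [0.1748 0.6283 0.1764; -0.0618 -0.1905 -0.0594; -0.5576 0.2567 -0.3508]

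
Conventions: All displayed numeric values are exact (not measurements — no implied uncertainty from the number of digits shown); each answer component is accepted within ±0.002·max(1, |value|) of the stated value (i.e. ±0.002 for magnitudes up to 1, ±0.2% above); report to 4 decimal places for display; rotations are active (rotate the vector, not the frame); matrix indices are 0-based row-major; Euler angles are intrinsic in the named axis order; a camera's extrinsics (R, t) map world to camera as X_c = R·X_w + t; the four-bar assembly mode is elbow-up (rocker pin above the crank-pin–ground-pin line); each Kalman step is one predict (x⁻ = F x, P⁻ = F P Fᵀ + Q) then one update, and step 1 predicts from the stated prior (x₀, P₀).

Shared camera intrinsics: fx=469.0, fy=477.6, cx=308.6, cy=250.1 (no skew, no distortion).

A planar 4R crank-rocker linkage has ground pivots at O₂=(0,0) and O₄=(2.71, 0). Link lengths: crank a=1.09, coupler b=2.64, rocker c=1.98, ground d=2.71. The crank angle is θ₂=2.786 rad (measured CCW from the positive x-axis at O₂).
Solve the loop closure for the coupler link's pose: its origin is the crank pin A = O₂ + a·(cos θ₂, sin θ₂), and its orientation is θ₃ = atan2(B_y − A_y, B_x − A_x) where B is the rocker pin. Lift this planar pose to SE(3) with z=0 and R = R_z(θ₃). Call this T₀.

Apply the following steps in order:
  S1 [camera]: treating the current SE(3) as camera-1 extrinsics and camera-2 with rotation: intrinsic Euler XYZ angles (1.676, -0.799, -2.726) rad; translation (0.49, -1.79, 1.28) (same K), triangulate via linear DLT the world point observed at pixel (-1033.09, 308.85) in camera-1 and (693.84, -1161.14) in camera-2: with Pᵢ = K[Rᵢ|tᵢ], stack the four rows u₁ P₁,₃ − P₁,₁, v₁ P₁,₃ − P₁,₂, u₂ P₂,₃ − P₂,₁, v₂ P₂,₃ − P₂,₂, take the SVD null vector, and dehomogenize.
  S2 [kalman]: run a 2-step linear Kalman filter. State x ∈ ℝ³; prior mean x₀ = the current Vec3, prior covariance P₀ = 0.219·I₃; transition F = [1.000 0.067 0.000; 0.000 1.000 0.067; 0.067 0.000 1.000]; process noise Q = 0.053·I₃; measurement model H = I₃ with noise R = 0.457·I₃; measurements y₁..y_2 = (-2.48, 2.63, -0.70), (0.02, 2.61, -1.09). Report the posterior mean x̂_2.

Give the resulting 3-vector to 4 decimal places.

result = (-1.2940, 1.7787, -0.1874)

source (fourbar_fk): coupler pose = R=[0.9108 -0.4128 0.0000; 0.4128 0.9108 0.0000; 0.0000 0.0000 1.0000], t=(-1.0218, 0.3795, 0.0000)
after S1 (triangulate): (-1.8033, 0.5369, 1.0088)
after S2 (kf_track): (-1.2940, 1.7787, -0.1874)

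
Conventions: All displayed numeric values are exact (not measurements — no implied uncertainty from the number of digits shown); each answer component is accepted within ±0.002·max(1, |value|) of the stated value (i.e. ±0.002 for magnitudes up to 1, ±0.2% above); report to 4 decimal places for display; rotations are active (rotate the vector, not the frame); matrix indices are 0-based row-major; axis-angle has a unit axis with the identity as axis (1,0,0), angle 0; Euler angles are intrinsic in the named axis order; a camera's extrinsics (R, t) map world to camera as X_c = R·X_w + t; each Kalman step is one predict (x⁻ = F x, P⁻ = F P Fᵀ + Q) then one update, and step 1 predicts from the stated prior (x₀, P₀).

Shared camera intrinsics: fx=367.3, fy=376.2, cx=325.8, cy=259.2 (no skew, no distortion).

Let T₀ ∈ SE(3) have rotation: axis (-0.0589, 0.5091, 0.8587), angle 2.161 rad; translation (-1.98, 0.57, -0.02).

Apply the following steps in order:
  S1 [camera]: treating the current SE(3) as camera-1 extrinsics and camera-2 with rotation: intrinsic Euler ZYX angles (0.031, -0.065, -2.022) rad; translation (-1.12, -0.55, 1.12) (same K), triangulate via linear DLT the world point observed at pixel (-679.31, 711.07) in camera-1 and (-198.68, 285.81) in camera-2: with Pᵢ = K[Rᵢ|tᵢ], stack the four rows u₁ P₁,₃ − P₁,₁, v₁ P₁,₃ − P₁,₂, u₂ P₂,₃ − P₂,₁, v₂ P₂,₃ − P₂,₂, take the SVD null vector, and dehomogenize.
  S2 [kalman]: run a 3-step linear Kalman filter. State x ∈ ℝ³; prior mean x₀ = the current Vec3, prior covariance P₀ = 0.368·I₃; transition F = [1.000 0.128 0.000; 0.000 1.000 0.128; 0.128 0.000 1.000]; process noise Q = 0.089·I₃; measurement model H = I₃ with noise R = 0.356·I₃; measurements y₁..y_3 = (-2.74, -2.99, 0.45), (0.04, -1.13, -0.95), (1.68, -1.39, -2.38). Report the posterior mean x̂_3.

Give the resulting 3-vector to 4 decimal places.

result = (-0.2104, -1.4720, -1.1712)

after S1 (triangulate): (-0.9799, -0.7038, 0.4234)
after S2 (kf_track): (-0.2104, -1.4720, -1.1712)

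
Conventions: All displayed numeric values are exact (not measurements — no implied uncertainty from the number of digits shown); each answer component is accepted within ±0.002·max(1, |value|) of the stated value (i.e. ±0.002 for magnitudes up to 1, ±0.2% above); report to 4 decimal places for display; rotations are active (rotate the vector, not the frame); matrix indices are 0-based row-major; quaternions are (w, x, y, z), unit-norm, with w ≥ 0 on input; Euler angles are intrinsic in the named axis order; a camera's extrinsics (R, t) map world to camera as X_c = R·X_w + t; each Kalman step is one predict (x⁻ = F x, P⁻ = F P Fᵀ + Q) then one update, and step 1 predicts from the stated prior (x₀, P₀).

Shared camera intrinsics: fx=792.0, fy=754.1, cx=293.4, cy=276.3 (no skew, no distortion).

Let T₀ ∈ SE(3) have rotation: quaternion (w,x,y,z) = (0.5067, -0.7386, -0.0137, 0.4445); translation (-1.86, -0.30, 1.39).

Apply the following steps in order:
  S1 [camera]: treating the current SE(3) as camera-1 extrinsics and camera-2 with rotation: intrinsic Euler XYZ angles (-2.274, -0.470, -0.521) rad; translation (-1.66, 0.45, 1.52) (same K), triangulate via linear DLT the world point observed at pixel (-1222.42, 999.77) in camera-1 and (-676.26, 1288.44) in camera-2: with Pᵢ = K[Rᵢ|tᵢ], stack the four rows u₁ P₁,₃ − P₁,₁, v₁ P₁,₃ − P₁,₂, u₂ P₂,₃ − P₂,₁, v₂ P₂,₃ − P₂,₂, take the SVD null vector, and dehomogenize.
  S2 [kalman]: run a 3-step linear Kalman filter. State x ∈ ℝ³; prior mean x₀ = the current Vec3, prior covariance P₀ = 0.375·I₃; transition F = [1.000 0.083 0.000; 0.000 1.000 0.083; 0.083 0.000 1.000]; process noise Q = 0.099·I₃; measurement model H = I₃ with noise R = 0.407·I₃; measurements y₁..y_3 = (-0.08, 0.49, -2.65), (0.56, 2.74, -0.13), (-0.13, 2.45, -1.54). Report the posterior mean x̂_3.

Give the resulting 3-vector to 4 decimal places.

after S1 (triangulate): (0.8299, -0.2867, 0.9722)
after S2 (kf_track): (0.2934, 1.6685, -0.9005)

result = (0.2934, 1.6685, -0.9005)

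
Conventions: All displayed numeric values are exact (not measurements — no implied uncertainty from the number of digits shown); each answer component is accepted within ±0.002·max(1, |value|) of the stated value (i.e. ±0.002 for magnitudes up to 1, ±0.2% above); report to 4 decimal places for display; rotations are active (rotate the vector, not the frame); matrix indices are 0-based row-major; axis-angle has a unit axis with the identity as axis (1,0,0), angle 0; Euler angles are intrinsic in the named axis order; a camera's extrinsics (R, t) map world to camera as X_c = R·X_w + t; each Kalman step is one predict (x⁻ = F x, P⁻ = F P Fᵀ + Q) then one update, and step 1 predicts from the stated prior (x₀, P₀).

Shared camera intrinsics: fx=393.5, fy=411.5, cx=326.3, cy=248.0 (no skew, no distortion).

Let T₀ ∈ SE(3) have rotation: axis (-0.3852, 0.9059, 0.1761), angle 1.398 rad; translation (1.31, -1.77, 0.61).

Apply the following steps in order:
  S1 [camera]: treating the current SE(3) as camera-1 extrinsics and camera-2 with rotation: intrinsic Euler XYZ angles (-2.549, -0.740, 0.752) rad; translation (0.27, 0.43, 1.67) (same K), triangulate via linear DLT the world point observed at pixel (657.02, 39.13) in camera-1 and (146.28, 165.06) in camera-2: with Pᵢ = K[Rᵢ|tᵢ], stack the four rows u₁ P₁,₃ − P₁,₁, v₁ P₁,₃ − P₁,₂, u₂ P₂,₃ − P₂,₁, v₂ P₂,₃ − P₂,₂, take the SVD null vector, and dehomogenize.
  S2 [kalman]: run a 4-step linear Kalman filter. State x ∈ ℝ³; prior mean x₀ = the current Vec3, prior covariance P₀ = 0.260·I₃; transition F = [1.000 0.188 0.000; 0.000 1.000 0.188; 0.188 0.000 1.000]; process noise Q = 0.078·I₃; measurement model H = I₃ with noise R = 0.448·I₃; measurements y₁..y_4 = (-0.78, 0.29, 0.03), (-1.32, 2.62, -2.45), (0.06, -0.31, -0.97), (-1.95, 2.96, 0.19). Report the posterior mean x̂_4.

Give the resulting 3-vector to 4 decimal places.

after S1 (triangulate): (-0.5997, 1.2861, 0.2759)
after S2 (kf_track): (-0.6690, 1.3528, -0.6430)

result = (-0.6690, 1.3528, -0.6430)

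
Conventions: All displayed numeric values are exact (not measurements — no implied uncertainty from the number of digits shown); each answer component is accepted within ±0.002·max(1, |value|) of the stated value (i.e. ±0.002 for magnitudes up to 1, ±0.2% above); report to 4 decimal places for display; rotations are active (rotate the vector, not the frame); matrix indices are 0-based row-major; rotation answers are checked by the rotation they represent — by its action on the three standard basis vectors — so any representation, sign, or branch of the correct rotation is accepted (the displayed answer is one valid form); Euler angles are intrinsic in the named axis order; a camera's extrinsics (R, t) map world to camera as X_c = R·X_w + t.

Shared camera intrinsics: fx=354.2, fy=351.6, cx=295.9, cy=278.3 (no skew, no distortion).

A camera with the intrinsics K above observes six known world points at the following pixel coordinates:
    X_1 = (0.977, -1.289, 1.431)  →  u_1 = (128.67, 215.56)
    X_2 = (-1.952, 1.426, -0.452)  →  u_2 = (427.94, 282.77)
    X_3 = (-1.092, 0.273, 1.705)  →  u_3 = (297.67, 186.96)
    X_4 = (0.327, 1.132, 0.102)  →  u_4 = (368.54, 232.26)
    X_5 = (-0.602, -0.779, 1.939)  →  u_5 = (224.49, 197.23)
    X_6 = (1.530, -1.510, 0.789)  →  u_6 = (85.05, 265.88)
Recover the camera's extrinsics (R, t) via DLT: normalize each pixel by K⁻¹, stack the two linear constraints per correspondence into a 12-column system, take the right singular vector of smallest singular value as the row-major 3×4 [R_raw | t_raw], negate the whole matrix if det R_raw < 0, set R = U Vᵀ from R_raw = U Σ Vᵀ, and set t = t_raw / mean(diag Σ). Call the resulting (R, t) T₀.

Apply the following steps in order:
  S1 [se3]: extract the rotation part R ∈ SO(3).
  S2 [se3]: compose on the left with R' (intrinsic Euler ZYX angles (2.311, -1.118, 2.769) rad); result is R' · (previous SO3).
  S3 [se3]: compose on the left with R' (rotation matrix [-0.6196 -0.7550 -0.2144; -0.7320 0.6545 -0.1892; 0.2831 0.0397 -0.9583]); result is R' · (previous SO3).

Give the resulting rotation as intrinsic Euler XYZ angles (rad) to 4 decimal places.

rotation (euler_xyz) = (-1.0428, 0.9439, -0.4821)

source (pnp_recover): camera pose = R=[-0.3879 0.8524 -0.3507; -0.0799 -0.4102 -0.9085; -0.9182 -0.3243 0.2272], t=(-0.0298, 0.0900, 4.4105)
after S1 (rot_of_se3): [-0.3879 0.8524 -0.3507; -0.0799 -0.4102 -0.9085; -0.9182 -0.3243 0.2272]
after S2 (compose_so3): [0.3137 -0.5281 -0.7891; -0.9494 -0.1634 -0.2681; 0.0126 0.8333 -0.5527]
after S3 (compose_so3): [0.5197 0.2720 0.8099; -0.8534 0.1220 0.5067; 0.0390 -0.9545 0.2955]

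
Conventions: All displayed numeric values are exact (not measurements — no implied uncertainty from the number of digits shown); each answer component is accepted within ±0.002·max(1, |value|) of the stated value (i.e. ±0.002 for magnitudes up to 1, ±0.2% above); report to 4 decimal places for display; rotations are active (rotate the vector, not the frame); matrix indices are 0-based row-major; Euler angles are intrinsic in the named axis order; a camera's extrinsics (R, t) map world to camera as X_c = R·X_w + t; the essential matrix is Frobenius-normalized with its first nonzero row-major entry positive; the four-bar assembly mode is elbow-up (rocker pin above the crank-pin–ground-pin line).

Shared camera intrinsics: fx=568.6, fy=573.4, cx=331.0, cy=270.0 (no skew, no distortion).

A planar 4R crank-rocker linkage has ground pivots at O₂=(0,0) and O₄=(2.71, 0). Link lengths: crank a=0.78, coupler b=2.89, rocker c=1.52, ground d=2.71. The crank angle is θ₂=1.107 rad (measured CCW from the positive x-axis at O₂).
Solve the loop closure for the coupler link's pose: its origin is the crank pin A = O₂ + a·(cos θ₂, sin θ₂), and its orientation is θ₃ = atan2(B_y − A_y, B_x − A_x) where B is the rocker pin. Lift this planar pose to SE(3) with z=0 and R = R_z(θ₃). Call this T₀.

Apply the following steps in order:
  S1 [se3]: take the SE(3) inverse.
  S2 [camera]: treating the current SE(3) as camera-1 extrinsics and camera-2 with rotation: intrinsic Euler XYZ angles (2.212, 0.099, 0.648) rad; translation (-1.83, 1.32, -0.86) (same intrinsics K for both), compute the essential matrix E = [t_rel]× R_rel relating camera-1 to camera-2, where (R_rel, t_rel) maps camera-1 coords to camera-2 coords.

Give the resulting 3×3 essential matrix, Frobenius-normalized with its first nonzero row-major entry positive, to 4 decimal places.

source (fourbar_fk): coupler pose = R=[0.9647 -0.2634 0.0000; 0.2634 0.9647 0.0000; 0.0000 0.0000 1.0000], t=(0.3489, 0.6976, 0.0000)
after S1 (invert_se3): R=[0.9647 0.2634 0.0000; -0.2634 0.9647 0.0000; 0.0000 0.0000 1.0000], t=(-0.5204, -0.5811, 0.0000)
after S2 (essential): [0.1512 0.0874 -0.2317; 0.3823 0.3506 -0.3921; 0.1057 0.4950 0.4868]

matrix = [0.1512 0.0874 -0.2317; 0.3823 0.3506 -0.3921; 0.1057 0.4950 0.4868]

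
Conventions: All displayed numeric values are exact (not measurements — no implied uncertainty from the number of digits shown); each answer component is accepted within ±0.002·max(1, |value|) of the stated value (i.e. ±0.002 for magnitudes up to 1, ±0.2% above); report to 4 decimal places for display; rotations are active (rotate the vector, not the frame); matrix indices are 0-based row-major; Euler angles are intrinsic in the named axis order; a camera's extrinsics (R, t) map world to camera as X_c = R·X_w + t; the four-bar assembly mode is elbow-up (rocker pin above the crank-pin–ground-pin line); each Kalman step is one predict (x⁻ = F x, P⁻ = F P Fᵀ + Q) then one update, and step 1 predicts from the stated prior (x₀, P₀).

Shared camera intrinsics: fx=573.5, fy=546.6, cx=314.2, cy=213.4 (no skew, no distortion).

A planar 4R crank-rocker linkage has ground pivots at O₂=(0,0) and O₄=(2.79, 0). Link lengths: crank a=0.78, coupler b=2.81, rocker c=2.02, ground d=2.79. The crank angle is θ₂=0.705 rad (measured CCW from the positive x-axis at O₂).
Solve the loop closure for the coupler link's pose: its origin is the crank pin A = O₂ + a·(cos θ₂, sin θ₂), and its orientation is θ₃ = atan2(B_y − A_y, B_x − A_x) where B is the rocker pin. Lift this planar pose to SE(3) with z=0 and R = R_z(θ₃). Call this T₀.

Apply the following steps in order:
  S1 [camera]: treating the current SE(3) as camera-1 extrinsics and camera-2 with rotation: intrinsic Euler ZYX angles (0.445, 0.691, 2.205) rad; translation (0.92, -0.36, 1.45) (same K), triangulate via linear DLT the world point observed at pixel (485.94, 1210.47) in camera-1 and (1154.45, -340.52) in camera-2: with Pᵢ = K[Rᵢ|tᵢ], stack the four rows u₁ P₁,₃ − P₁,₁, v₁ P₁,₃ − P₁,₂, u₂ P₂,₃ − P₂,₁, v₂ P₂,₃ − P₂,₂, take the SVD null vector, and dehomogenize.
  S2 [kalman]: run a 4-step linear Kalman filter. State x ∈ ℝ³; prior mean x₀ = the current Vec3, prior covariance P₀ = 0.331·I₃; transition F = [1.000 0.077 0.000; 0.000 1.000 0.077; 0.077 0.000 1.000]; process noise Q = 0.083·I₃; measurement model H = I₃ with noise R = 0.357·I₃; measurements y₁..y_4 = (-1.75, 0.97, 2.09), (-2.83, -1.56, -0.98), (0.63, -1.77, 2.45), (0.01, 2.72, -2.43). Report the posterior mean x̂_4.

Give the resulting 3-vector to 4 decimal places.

source (fourbar_fk): coupler pose = R=[0.8441 -0.5363 0.0000; 0.5363 0.8441 0.0000; 0.0000 0.0000 1.0000], t=(0.5941, 0.5055, 0.0000)
after S1 (triangulate): (0.4714, 1.2855, 1.0105)
after S2 (kf_track): (-0.4770, 0.6661, -0.2197)

result = (-0.4770, 0.6661, -0.2197)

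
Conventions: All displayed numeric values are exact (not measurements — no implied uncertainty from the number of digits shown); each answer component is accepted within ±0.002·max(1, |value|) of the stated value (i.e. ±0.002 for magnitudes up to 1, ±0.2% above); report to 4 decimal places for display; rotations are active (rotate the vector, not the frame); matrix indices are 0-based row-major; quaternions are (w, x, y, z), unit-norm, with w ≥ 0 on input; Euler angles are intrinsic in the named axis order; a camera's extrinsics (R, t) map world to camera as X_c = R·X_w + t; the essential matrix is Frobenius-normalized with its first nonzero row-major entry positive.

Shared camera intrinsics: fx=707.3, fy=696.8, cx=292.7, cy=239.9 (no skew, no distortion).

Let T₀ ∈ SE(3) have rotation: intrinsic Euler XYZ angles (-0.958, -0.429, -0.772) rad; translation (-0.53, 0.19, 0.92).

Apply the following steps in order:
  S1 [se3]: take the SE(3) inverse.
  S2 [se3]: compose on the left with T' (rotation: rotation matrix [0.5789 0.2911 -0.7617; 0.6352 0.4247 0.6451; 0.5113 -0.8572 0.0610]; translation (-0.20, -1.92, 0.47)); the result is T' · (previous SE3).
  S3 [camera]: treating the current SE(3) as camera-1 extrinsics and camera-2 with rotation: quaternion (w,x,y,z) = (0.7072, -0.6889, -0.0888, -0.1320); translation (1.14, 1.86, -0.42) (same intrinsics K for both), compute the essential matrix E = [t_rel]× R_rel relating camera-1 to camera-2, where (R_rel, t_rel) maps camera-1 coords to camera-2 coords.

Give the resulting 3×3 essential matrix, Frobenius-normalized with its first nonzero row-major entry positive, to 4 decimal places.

matrix = [0.3530 -0.0980 0.4939; -0.4321 -0.0040 -0.0831; -0.4327 -0.1359 0.4717]

after S1 (invert_se3): R=[0.6516 -0.1574 0.7421; 0.6344 0.6495 -0.4193; -0.4160 0.7439 0.5230], t=(-0.3075, 0.5985, -0.8430)
after S2 (compose_se3): R=[0.8787 -0.4687 -0.0909; 0.4150 0.6558 0.6307; -0.2360 -0.5919 0.7707], t=(0.4383, -2.4049, -0.2517)
after S3 (essential): [0.3530 -0.0980 0.4939; -0.4321 -0.0040 -0.0831; -0.4327 -0.1359 0.4717]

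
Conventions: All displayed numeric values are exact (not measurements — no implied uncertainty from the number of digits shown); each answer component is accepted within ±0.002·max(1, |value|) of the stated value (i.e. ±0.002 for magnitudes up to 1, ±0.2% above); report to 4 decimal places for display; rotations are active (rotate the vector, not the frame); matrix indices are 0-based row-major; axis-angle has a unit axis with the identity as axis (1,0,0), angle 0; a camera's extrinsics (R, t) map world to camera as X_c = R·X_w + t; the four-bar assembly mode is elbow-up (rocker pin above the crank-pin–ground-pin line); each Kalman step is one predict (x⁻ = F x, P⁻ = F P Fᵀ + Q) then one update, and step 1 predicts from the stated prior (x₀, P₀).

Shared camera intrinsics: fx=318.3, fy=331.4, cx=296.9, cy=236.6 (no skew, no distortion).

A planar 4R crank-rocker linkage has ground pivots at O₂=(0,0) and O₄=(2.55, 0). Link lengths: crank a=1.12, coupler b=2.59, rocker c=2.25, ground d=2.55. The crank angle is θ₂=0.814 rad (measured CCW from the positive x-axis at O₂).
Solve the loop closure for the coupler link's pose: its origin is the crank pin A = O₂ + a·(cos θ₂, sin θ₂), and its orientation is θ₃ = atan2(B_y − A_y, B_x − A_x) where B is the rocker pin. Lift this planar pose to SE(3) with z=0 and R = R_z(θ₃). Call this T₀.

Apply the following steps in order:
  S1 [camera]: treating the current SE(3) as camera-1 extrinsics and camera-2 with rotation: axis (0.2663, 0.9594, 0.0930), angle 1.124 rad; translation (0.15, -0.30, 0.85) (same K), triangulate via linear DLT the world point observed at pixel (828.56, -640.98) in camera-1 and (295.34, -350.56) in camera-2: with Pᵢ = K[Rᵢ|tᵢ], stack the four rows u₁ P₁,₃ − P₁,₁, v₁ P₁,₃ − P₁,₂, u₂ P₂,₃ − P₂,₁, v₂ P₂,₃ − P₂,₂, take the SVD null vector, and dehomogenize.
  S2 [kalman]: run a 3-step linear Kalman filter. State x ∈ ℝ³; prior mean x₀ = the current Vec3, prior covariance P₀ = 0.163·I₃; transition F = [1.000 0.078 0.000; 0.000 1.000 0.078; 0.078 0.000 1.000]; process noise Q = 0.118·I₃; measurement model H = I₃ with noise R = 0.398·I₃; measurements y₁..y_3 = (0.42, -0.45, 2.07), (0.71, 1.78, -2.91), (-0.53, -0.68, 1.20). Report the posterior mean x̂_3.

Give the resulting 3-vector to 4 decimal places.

source (fourbar_fk): coupler pose = R=[0.8413 -0.5406 0.0000; 0.5406 0.8413 0.0000; 0.0000 0.0000 1.0000], t=(0.7690, 0.8143, 0.0000)
after S1 (triangulate): (-1.1018, -1.9987, 0.5524)
after S2 (kf_track): (-0.2554, -0.2872, 0.1922)

result = (-0.2554, -0.2872, 0.1922)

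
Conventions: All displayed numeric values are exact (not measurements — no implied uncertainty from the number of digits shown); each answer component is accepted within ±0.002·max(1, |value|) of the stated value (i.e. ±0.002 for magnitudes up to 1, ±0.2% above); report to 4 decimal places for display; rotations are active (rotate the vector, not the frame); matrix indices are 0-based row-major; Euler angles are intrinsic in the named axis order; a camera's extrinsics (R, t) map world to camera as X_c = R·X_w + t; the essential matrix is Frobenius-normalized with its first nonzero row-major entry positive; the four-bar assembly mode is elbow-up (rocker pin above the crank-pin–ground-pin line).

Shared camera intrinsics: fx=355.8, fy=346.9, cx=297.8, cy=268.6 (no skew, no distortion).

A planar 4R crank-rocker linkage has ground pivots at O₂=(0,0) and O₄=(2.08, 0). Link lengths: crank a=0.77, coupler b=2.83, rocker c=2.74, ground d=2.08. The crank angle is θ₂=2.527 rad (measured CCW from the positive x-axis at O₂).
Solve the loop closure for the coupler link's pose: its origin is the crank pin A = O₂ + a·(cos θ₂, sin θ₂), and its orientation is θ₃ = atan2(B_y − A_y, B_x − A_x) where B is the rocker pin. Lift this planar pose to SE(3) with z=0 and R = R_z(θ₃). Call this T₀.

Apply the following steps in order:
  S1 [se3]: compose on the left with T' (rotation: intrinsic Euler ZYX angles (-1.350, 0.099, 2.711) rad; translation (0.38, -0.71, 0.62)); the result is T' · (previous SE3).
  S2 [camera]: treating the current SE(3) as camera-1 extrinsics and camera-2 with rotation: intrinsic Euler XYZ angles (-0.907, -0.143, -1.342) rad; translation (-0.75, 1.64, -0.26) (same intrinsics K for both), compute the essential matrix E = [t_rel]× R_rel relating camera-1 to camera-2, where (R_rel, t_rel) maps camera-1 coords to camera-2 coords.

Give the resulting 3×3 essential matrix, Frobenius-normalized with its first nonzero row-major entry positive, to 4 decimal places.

source (fourbar_fk): coupler pose = R=[0.6489 -0.7609 0.0000; 0.7609 0.6489 0.0000; 0.0000 0.0000 1.0000], t=(-0.6291, 0.4440, 0.0000)
after S1 (compose_se3): R=[-0.5264 -0.7353 -0.4269; -0.8121 0.5835 -0.0038; 0.2519 0.3447 -0.9043], t=(-0.1468, -0.2054, 0.8666)
after S2 (essential): [0.3893 0.4115 0.2734; 0.1641 0.2405 0.1459; -0.5499 0.4357 0.0782]

matrix = [0.3893 0.4115 0.2734; 0.1641 0.2405 0.1459; -0.5499 0.4357 0.0782]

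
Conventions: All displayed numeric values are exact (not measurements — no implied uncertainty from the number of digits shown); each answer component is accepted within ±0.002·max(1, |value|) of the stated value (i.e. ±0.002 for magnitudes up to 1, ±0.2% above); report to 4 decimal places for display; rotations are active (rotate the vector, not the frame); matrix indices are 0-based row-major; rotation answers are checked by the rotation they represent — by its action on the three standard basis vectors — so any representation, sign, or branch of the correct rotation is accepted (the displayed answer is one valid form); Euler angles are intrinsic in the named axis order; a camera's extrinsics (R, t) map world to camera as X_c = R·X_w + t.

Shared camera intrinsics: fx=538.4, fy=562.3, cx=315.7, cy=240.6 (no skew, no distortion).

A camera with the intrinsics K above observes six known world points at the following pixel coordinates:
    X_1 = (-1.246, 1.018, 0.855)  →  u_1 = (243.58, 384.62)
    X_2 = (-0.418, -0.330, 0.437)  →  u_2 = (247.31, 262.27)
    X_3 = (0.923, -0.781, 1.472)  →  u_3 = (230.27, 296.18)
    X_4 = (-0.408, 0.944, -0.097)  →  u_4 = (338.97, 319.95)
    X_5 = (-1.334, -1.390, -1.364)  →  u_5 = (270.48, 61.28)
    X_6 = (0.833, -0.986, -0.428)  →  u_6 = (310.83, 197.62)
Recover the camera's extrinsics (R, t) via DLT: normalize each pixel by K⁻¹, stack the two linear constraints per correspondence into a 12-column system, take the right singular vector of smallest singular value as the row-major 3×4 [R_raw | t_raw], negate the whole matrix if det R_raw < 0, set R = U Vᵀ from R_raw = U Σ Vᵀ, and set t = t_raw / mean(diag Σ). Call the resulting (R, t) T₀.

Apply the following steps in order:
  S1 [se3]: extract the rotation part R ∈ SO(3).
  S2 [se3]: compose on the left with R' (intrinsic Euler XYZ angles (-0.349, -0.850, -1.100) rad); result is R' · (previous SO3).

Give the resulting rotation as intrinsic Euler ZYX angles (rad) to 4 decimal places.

rotation (euler_zyx) = (3.1047, -1.0897, 1.6023)

source (pnp_recover): camera pose = R=[0.4033 0.5554 -0.7272; 0.1594 0.7399 0.6535; 0.9011 -0.3795 0.2098], t=(-0.1700, 0.2800, 6.7700)
after S1 (rot_of_se3): [0.4033 0.5554 -0.7272; 0.1594 0.7399 0.6535; 0.9011 -0.3795 0.2098]
after S2 (compose_so3): [-0.4625 0.8866 0.0090; 0.0171 -0.0013 0.9999; 0.8865 0.4625 -0.0146]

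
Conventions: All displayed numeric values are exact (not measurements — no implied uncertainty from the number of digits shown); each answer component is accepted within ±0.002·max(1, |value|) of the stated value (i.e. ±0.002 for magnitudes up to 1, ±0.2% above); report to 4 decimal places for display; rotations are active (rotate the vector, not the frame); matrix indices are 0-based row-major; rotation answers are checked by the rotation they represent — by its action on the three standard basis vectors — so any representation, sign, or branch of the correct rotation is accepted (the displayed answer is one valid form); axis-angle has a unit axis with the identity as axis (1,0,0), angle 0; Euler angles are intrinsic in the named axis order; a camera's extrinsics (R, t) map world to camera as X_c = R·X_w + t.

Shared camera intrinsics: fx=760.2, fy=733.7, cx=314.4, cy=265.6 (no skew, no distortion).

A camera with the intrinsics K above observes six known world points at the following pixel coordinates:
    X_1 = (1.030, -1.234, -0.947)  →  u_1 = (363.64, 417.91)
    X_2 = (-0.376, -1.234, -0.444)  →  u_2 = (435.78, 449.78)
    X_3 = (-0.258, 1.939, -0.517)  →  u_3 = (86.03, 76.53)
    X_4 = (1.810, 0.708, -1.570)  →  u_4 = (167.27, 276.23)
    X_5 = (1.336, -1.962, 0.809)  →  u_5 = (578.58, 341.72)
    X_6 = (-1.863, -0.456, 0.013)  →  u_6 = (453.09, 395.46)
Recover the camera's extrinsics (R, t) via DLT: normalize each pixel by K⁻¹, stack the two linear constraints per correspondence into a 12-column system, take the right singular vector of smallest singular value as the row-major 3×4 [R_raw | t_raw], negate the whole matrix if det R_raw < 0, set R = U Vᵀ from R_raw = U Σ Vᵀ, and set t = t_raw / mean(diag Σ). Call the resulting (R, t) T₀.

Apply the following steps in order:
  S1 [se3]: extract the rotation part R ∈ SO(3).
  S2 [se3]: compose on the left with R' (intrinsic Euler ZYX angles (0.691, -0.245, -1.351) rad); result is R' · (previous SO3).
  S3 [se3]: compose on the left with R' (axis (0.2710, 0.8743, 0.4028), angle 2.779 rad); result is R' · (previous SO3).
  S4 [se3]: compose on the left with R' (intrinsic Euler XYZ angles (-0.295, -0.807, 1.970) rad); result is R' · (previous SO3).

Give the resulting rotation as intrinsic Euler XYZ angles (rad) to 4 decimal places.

source (pnp_recover): camera pose = R=[0.0180 -0.6502 0.7595; -0.1621 -0.7515 -0.6395; 0.9866 -0.1116 -0.1189], t=(0.2999, -0.0800, 4.9302)
after S1 (rot_of_se3): [0.0180 -0.6502 0.7595; -0.1621 -0.7515 -0.6395; 0.9866 -0.1116 -0.1189]
after S2 (compose_so3): [-0.6475 -0.4448 0.6188; 0.6682 -0.7218 0.1803; 0.3665 0.5302 0.7646]
after S3 (compose_so3): [0.9153 0.4012 -0.0353; 0.1887 -0.3498 0.9176; 0.3558 -0.8466 -0.3959]
after S4 (compose_so3): [-0.6233 0.7264 -0.2894; 0.6971 0.3485 -0.6266; -0.3543 -0.5923 -0.7236]

rotation (euler_xyz) = (2.4279, -0.2936, -2.2799)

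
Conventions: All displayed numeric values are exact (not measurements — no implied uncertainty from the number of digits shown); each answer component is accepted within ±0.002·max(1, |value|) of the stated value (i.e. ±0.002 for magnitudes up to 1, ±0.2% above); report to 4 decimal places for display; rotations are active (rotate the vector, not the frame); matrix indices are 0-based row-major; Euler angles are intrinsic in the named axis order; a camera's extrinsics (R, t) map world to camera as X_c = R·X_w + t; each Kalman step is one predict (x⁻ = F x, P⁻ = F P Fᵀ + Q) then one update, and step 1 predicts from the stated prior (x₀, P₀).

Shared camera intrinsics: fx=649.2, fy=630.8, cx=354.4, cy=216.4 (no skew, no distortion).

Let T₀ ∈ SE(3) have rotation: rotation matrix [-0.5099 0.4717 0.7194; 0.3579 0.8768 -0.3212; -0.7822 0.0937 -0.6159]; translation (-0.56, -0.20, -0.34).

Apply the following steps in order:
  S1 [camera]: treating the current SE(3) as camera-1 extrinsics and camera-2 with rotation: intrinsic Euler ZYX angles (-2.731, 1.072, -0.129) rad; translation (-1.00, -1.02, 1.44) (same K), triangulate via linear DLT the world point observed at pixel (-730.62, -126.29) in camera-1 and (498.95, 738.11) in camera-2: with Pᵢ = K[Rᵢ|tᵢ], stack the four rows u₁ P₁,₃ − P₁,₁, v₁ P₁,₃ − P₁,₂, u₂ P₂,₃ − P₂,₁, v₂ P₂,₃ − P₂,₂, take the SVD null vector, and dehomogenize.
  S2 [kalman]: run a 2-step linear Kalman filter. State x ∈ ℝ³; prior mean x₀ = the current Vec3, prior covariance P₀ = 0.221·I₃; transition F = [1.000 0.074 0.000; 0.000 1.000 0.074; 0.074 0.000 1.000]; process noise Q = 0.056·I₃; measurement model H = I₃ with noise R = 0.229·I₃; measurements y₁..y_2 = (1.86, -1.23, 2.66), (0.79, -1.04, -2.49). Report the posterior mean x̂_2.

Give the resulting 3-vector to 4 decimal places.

result = (0.6756, -1.1046, -0.7505)

after S1 (triangulate): (-0.6405, -1.0394, -1.9915)
after S2 (kf_track): (0.6756, -1.1046, -0.7505)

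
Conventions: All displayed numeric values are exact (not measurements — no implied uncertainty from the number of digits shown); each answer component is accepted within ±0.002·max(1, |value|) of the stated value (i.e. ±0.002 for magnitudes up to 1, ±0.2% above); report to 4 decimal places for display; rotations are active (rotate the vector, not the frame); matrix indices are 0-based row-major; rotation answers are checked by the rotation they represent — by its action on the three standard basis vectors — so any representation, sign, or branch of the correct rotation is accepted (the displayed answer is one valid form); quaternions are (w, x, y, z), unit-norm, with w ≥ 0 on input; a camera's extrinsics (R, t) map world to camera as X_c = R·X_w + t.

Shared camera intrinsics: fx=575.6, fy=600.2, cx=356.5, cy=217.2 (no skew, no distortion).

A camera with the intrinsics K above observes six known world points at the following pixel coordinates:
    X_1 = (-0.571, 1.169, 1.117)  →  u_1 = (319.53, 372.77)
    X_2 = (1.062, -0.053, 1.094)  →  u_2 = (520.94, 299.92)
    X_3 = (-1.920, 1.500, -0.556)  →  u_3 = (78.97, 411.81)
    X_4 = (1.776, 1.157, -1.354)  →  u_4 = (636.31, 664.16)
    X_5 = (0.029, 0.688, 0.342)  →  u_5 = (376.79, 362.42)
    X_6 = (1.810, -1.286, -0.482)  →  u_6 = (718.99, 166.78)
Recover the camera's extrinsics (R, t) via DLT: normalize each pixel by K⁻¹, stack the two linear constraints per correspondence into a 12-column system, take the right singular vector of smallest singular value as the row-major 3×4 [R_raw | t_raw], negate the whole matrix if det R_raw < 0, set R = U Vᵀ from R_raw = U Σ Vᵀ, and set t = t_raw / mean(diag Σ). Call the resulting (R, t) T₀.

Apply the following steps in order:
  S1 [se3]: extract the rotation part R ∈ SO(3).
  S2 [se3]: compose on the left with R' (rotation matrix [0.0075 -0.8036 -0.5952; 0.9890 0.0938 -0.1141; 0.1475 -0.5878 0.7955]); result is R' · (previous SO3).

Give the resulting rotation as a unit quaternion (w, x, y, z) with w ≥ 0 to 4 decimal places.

source (pnp_recover): camera pose = R=[0.9411 -0.2648 0.2103; 0.2675 0.9634 0.0162; -0.2069 0.0410 0.9775], t=(0.2500, 0.4701, 4.3803)
after S1 (rot_of_se3): [0.9411 -0.2648 0.2103; 0.2675 0.9634 0.0162; -0.2069 0.0410 0.9775]
after S2 (compose_so3): [-0.0847 -0.8006 -0.5932; 0.9795 -0.1762 0.0979; -0.1830 -0.5727 0.7991]

rotation (quat) = (0.6201, -0.2704, -0.1654, 0.7176)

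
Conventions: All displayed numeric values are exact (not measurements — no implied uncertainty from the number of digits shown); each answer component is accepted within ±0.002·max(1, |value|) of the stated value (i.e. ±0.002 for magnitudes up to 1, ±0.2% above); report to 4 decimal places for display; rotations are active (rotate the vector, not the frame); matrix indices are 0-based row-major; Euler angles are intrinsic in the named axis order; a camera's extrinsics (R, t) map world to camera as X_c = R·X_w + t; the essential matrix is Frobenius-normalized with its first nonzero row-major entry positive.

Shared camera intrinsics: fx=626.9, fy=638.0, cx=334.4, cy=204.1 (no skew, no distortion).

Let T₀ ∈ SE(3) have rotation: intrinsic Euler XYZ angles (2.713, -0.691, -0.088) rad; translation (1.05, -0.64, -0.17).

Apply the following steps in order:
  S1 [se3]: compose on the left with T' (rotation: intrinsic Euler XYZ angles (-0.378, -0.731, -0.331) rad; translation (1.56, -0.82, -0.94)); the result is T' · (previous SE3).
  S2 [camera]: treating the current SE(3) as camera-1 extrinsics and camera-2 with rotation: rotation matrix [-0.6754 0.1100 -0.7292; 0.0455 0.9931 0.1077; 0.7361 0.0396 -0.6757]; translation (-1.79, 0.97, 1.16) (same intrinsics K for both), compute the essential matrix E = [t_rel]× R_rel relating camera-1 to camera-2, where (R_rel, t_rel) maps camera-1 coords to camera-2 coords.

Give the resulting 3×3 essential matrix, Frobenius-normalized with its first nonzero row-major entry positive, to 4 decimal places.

after S1 (compose_se3): R=[0.9059 -0.4195 -0.0583; -0.3980 -0.7962 -0.4557; 0.1448 0.4360 -0.8882], t=(2.2579, -1.5530, -0.2212)
after S2 (essential): [0.2544 -0.2012 0.4346; -0.1744 -0.1080 -0.4631; 0.1305 -0.6427 -0.1389]

matrix = [0.2544 -0.2012 0.4346; -0.1744 -0.1080 -0.4631; 0.1305 -0.6427 -0.1389]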